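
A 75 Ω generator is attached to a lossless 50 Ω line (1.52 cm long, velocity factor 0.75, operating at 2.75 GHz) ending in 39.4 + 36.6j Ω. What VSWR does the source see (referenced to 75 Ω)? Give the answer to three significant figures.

λ = v/f = 0.75·c / 2.75 GHz = 0.0818 m
βl = 2π·l/λ = 2π × 0.186 = 66.9°
tan(βl) = 2.34
Z_in = Z_0·(Z_L + jZ_0·tanβl)/(Z_0 + jZ_L·tanβl) = 65.2 − j46.6 Ω
Γ_s = (Z_in − Z_s)/(Z_in + Z_s) = (-9.76 − j46.6)/(140 − j46.6), |Γ_s| = 0.322
VSWR = (1 + |Γ_s|)/(1 − |Γ_s|)

VSWR ≈ 1.95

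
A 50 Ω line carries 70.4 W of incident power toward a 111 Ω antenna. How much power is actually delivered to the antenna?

P_delivered ≈ 60.3 W

Γ = (111 − 50)/(111 + 50) = 0.379
|Γ|² = 0.144
P_refl = |Γ|²·P_inc = 10.1 W, P_del = (1 − |Γ|²)·P_inc = 60.3 W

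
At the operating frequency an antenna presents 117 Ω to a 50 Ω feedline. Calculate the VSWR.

VSWR ≈ 2.34

Γ = (117 − 50)/(117 + 50) = 0.401
VSWR = (1 + 0.401)/(1 − 0.401)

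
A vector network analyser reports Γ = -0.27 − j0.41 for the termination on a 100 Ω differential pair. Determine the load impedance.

Z_L ≈ 42.6 − j46 Ω

Z_L = Z_0·(1 + Γ)/(1 − Γ) = 100·(0.73 − j0.41)/(1.27 + j0.41)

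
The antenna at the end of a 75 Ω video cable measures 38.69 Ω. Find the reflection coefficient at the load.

Γ = (Z_L − Z_0)/(Z_L + Z_0) = (38.69 − 75)/(38.69 + 75) = -36.31/113.7

Γ = -0.319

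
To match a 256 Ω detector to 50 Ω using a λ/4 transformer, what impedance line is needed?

Z_qwt ≈ 113 Ω

Z_qwt = √(Z_0·R_L) = √(50 × 256) = √12800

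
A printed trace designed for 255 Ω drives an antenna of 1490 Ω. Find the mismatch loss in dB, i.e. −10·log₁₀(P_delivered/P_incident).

Γ = (1490 − 255)/(1490 + 255) = 0.708
|Γ|² = 0.501, so P_del/P_inc = 1 − |Γ|² = 0.499
ML = −10·log₁₀(1 − |Γ|²)

mismatch loss ≈ 3.02 dB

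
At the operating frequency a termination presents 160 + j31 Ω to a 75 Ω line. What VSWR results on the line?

VSWR ≈ 2.23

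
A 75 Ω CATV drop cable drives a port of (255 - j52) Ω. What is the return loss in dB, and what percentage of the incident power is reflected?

RL ≈ 5.02 dB; 31.5% of incident power reflected

Γ = (180 − j52)/(330 − j52), |Γ| = 0.561
RL = −20·log₁₀(0.561) = 5.02 dB
P_refl/P_inc = |Γ|² = 0.315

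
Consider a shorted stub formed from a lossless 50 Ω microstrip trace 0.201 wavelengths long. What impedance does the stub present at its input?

Z_in ≈ +j157 Ω

βl = 2π × 0.201 = 72.4°
tan(βl) = 3.14
For a shorted stub, Z_in = jZ_0·tan(βl)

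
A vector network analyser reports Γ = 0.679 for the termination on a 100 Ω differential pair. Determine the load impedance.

Z_L = Z_0·(1 + Γ)/(1 − Γ) = 100·(1.68)/(0.321)

Z_L ≈ 523 Ω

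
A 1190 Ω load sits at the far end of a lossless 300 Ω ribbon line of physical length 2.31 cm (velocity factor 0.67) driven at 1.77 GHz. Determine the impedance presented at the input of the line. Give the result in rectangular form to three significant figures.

λ = v/f = 0.67·c / 1.77 GHz = 0.114 m
βl = 2π·l/λ = 2π × 0.203 = 73.2°
tan(βl) = tan(73.2°) = 3.32
Z_in = Z_0·(Z_L + jZ_0·tanβl)/(Z_0 + jZ_L·tanβl)
     = 300·(1190 + j996)/(300 + j3950)

Z_in ≈ 82 − j84.2 Ω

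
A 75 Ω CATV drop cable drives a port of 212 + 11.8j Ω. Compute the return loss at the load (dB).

RL ≈ 6.4 dB

Γ = (137 + j11.8)/(287 + j11.8), |Γ| = 0.479
RL = −20·log₁₀|Γ| = −20·log₁₀(0.479)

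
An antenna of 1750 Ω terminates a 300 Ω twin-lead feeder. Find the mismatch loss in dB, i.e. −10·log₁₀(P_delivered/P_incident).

Γ = (1750 − 300)/(1750 + 300) = 0.707
|Γ|² = 0.5, so P_del/P_inc = 1 − |Γ|² = 0.5
ML = −10·log₁₀(1 − |Γ|²)

mismatch loss ≈ 3.01 dB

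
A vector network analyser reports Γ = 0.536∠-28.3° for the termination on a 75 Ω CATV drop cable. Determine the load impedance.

Z_L = Z_0·(1 + Γ)/(1 − Γ) = 75·(1.47 − j0.254)/(0.528 + j0.254)

Z_L ≈ 156 − j111 Ω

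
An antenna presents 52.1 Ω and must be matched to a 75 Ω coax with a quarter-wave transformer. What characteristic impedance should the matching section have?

Z_qwt ≈ 62.5 Ω

Z_qwt = √(Z_0·R_L) = √(75 × 52.1) = √3908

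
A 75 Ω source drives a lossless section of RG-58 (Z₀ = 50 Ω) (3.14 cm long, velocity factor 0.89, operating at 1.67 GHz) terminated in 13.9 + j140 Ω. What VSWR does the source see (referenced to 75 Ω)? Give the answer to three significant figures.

VSWR ≈ 37.6

λ = v/f = 0.89·c / 1.67 GHz = 0.16 m
βl = 2π·l/λ = 2π × 0.196 = 70.7°
tan(βl) = 2.86
Z_in = Z_0·(Z_L + jZ_0·tanβl)/(Z_0 + jZ_L·tanβl) = 2.57 − j40.1 Ω
Γ_s = (Z_in − Z_s)/(Z_in + Z_s) = (-72.4 − j40.1)/(77.6 − j40.1), |Γ_s| = 0.948
VSWR = (1 + |Γ_s|)/(1 − |Γ_s|)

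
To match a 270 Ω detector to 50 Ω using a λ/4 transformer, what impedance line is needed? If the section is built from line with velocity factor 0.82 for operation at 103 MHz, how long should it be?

Z_qwt = √(Z_0·R_L) = √(50 × 270) = √13500
λ = 0.82·c/f = 2.39 m, so l = λ/4 = 0.597 m

Z_qwt ≈ 116 Ω; length ≈ 59.7 cm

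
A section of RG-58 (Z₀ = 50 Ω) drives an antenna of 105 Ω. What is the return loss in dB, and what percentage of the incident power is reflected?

Γ = (105 − 50)/(105 + 50) = 0.355
RL = −20·log₁₀(0.355) = 9 dB
P_refl/P_inc = |Γ|² = 0.126

RL ≈ 9 dB; 12.6% of incident power reflected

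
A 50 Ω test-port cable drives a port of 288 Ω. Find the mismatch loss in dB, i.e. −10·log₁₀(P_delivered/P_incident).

Γ = (288 − 50)/(288 + 50) = 0.704
|Γ|² = 0.496, so P_del/P_inc = 1 − |Γ|² = 0.504
ML = −10·log₁₀(1 − |Γ|²)

mismatch loss ≈ 2.97 dB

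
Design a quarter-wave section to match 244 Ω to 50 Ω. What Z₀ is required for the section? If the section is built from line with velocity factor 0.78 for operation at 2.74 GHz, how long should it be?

Z_qwt = √(Z_0·R_L) = √(50 × 244) = √12200
λ = 0.78·c/f = 0.0854 m, so l = λ/4 = 0.0214 m

Z_qwt ≈ 110 Ω; length ≈ 2.14 cm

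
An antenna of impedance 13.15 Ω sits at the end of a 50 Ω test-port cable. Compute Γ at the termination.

Γ = -0.584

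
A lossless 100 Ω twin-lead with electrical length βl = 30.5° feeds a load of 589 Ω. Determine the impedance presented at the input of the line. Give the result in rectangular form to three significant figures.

Z_in ≈ 60.9 − j152 Ω

tan(βl) = tan(30.5°) = 0.589
Z_in = Z_0·(Z_L + jZ_0·tanβl)/(Z_0 + jZ_L·tanβl)
     = 100·(589 + j58.9)/(100 + j347)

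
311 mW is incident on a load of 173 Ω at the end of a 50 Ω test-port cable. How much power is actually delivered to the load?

Γ = (173 − 50)/(173 + 50) = 0.552
|Γ|² = 0.304
P_refl = |Γ|²·P_inc = 94.6 mW, P_del = (1 − |Γ|²)·P_inc = 216 mW

P_delivered ≈ 216 mW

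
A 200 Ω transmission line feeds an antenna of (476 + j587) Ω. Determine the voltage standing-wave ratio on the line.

VSWR ≈ 6.26

Γ = (Z_L − Z_0)/(Z_L + Z_0) = (276 + j587)/(676 + j587)
|Γ| = 649/895 = 0.725
VSWR = (1 + |Γ|)/(1 − |Γ|) = 1.72/0.275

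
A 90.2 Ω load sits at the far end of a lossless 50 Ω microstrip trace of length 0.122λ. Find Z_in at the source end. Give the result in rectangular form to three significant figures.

Z_in ≈ 43.3 − j27 Ω

βl = 2π × 0.122 = 43.9°
tan(βl) = tan(43.9°) = 0.963
Z_in = Z_0·(Z_L + jZ_0·tanβl)/(Z_0 + jZ_L·tanβl)
     = 50·(90.2 + j48.1)/(50 + j86.9)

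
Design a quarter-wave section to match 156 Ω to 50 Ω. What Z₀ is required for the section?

Z_qwt ≈ 88.3 Ω

Z_qwt = √(Z_0·R_L) = √(50 × 156) = √7800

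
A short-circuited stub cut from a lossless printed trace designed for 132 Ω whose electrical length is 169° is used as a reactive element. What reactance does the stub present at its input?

X_in ≈ -25.7 Ω (capacitive)

tan(βl) = -0.194
For a short-circuited stub, Z_in = jZ_0·tan(βl)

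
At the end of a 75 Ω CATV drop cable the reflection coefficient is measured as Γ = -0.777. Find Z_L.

Z_L = Z_0·(1 + Γ)/(1 − Γ) = 75·(0.223)/(1.78)

Z_L ≈ 9.41 Ω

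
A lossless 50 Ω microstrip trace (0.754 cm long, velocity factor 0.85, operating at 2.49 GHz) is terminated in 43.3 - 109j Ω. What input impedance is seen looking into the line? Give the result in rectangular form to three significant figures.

λ = v/f = 0.85·c / 2.49 GHz = 0.102 m
βl = 2π·l/λ = 2π × 0.0736 = 26.5°
tan(βl) = tan(26.5°) = 0.499
Z_in = Z_0·(Z_L + jZ_0·tanβl)/(Z_0 + jZ_L·tanβl)
     = 50·(43.3 − j84.1)/(104 + j21.6)

Z_in ≈ 11.9 − j42.7 Ω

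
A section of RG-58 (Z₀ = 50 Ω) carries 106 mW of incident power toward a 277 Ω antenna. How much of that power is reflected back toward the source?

P_reflected ≈ 51.1 mW

Γ = (277 − 50)/(277 + 50) = 0.694
|Γ|² = 0.482
P_refl = |Γ|²·P_inc = 51.1 mW, P_del = (1 − |Γ|²)·P_inc = 54.9 mW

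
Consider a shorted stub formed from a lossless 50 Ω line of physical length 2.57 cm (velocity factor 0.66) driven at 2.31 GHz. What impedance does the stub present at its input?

λ = v/f = 0.66·c / 2.31 GHz = 0.0857 m
βl = 2π·l/λ = 2π × 0.3 = 108°
tan(βl) = -3.09
For a shorted stub, Z_in = jZ_0·tan(βl)

Z_in ≈ −j154 Ω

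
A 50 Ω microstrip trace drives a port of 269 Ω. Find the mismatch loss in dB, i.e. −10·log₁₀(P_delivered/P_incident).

Γ = (269 − 50)/(269 + 50) = 0.687
|Γ|² = 0.471, so P_del/P_inc = 1 − |Γ|² = 0.529
ML = −10·log₁₀(1 − |Γ|²)

mismatch loss ≈ 2.77 dB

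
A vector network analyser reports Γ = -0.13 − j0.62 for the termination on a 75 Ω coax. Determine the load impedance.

Z_L = Z_0·(1 + Γ)/(1 − Γ) = 75·(0.87 − j0.62)/(1.13 + j0.62)

Z_L ≈ 27 − j56 Ω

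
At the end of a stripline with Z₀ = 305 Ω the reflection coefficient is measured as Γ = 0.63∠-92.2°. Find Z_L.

Z_L = Z_0·(1 + Γ)/(1 − Γ) = 305·(0.976 − j0.63)/(1.02 + j0.63)

Z_L ≈ 127 − j266 Ω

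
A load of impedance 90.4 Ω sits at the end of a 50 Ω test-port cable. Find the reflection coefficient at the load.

Γ = 0.288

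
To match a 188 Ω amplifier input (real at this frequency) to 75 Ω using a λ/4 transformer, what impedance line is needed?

Z_qwt ≈ 119 Ω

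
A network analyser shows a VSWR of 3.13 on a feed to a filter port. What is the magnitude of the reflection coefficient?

|Γ| = (S − 1)/(S + 1) = (3.13 − 1)/(3.13 + 1) = 2.13/4.13

|Γ| ≈ 0.516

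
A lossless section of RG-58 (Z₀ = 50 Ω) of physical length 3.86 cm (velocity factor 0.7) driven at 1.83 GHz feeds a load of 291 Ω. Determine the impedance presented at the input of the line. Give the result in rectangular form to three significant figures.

Z_in ≈ 11.6 + j29 Ω

λ = v/f = 0.7·c / 1.83 GHz = 0.115 m
βl = 2π·l/λ = 2π × 0.336 = 121°
tan(βl) = tan(121°) = -1.66
Z_in = Z_0·(Z_L + jZ_0·tanβl)/(Z_0 + jZ_L·tanβl)
     = 50·(291 − j82.9)/(50 − j483)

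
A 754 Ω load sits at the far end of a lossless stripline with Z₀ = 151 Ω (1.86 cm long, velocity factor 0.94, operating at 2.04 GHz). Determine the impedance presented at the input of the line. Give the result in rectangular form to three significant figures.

Z_in ≈ 52.4 − j125 Ω

λ = v/f = 0.94·c / 2.04 GHz = 0.138 m
βl = 2π·l/λ = 2π × 0.135 = 48.4°
tan(βl) = tan(48.4°) = 1.13
Z_in = Z_0·(Z_L + jZ_0·tanβl)/(Z_0 + jZ_L·tanβl)
     = 151·(754 + j170)/(151 + j850)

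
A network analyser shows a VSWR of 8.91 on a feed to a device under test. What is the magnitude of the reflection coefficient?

|Γ| = (S − 1)/(S + 1) = (8.91 − 1)/(8.91 + 1) = 7.91/9.91

|Γ| ≈ 0.798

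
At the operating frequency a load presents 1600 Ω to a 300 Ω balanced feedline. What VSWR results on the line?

For a purely resistive load, VSWR = R_L/Z_0 or Z_0/R_L (whichever > 1) = 1600/300

VSWR ≈ 5.33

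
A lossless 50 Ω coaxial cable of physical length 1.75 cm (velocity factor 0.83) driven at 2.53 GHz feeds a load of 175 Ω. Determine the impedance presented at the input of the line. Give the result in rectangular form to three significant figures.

λ = v/f = 0.83·c / 2.53 GHz = 0.0984 m
βl = 2π·l/λ = 2π × 0.178 = 64°
tan(βl) = tan(64°) = 2.05
Z_in = Z_0·(Z_L + jZ_0·tanβl)/(Z_0 + jZ_L·tanβl)
     = 50·(175 + j103)/(50 + j359)

Z_in ≈ 17.3 − j22 Ω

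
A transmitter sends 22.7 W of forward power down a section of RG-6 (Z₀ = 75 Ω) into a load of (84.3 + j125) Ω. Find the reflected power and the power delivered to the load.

P_reflected ≈ 8.7 W; P_delivered ≈ 14 W

|Γ| = |(9.3 + j125)/(159.3 + j125)| = 0.619
|Γ|² = 0.383
P_refl = |Γ|²·P_inc = 8.7 W, P_del = (1 − |Γ|²)·P_inc = 14 W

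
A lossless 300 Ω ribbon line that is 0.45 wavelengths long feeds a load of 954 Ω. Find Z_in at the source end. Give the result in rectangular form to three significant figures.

βl = 2π × 0.45 = 162°
tan(βl) = tan(162°) = -0.325
Z_in = Z_0·(Z_L + jZ_0·tanβl)/(Z_0 + jZ_L·tanβl)
     = 300·(954 − j97.5)/(300 − j310)

Z_in ≈ 510 + j430 Ω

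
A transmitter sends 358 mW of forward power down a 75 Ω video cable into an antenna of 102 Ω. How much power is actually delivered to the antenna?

Γ = (102 − 75)/(102 + 75) = 0.153
|Γ|² = 0.0233
P_refl = |Γ|²·P_inc = 8.33 mW, P_del = (1 − |Γ|²)·P_inc = 350 mW

P_delivered ≈ 350 mW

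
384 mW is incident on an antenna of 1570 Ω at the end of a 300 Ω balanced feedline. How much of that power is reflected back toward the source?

Γ = (1570 − 300)/(1570 + 300) = 0.679
|Γ|² = 0.461
P_refl = |Γ|²·P_inc = 177 mW, P_del = (1 − |Γ|²)·P_inc = 207 mW

P_reflected ≈ 177 mW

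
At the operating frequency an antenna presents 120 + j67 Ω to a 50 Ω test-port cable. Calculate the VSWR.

Γ = (Z_L − Z_0)/(Z_L + Z_0) = (70 + j67)/(170 + j67)
|Γ| = 96.9/183 = 0.53
VSWR = (1 + |Γ|)/(1 − |Γ|) = 1.53/0.47

VSWR ≈ 3.26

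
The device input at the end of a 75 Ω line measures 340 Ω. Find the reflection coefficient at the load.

Γ = 0.639

Γ = (Z_L − Z_0)/(Z_L + Z_0) = (340 − 75)/(340 + 75) = 265/415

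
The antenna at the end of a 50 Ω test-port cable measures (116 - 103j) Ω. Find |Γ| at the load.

|Γ| ≈ 0.626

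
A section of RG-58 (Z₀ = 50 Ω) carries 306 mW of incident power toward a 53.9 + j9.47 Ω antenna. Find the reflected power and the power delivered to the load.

P_reflected ≈ 2.95 mW; P_delivered ≈ 303 mW

|Γ| = |(3.9 + j9.47)/(103.9 + j9.47)| = 0.0982
|Γ|² = 0.00964
P_refl = |Γ|²·P_inc = 2.95 mW, P_del = (1 − |Γ|²)·P_inc = 303 mW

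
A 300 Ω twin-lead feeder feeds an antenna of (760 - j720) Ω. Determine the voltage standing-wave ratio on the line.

VSWR ≈ 5

Γ = (Z_L − Z_0)/(Z_L + Z_0) = (460 − j720)/(1060 − j720)
|Γ| = 854/1280 = 0.667
VSWR = (1 + |Γ|)/(1 − |Γ|) = 1.67/0.333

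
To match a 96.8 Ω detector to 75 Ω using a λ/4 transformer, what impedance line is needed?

Z_qwt = √(Z_0·R_L) = √(75 × 96.8) = √7260

Z_qwt ≈ 85.2 Ω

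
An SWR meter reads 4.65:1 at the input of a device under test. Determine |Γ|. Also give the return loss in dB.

|Γ| = (S − 1)/(S + 1) = (4.65 − 1)/(4.65 + 1) = 3.65/5.65
RL = −20·log₁₀|Γ| = −20·log₁₀(0.646)

|Γ| ≈ 0.646; return loss ≈ 3.8 dB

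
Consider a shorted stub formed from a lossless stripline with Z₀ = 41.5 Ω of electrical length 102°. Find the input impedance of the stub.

tan(βl) = -4.7
For a shorted stub, Z_in = jZ_0·tan(βl)

Z_in ≈ −j195 Ω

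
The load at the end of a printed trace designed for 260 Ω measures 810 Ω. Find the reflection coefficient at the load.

Γ = 0.514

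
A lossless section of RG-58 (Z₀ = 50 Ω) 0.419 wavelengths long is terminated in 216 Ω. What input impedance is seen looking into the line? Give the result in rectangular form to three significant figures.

βl = 2π × 0.419 = 151°
tan(βl) = tan(151°) = -0.558
Z_in = Z_0·(Z_L + jZ_0·tanβl)/(Z_0 + jZ_L·tanβl)
     = 50·(216 − j27.9)/(50 − j121)

Z_in ≈ 41.6 + j72.4 Ω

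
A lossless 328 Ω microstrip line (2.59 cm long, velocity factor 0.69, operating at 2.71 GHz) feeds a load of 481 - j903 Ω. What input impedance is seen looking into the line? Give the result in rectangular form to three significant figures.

λ = v/f = 0.69·c / 2.71 GHz = 0.0764 m
βl = 2π·l/λ = 2π × 0.339 = 122°
tan(βl) = tan(122°) = -1.6
Z_in = Z_0·(Z_L + jZ_0·tanβl)/(Z_0 + jZ_L·tanβl)
     = 328·(481 − j1430)/(-1110 − j768)

Z_in ≈ 100 + j351 Ω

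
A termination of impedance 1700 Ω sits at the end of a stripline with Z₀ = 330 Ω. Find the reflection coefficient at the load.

Γ = 0.675

Γ = (Z_L − Z_0)/(Z_L + Z_0) = (1700 − 330)/(1700 + 330) = 1370/2030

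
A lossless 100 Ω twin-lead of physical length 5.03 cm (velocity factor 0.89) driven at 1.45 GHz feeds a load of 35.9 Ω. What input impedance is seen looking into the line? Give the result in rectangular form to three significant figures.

Z_in ≈ 244 − j84.9 Ω

λ = v/f = 0.89·c / 1.45 GHz = 0.184 m
βl = 2π·l/λ = 2π × 0.273 = 98.3°
tan(βl) = tan(98.3°) = -6.82
Z_in = Z_0·(Z_L + jZ_0·tanβl)/(Z_0 + jZ_L·tanβl)
     = 100·(35.9 − j682)/(100 − j245)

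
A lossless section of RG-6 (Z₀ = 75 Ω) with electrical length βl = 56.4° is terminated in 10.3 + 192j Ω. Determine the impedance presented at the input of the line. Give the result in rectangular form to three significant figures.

Z_in ≈ 4.11 − j107 Ω

tan(βl) = tan(56.4°) = 1.51
Z_in = Z_0·(Z_L + jZ_0·tanβl)/(Z_0 + jZ_L·tanβl)
     = 75·(10.3 + j305)/(-214 + j15.5)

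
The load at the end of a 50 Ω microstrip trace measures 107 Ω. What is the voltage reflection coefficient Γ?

Γ = 0.363

Γ = (Z_L − Z_0)/(Z_L + Z_0) = (107 − 50)/(107 + 50) = 57/157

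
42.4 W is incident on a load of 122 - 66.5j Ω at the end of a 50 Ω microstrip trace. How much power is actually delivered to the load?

|Γ| = |(72 − j66.5)/(172 − j66.5)| = 0.531
|Γ|² = 0.282
P_refl = |Γ|²·P_inc = 12 W, P_del = (1 − |Γ|²)·P_inc = 30.4 W

P_delivered ≈ 30.4 W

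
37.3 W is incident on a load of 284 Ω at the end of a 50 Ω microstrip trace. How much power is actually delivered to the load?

P_delivered ≈ 19 W

Γ = (284 − 50)/(284 + 50) = 0.701
|Γ|² = 0.491
P_refl = |Γ|²·P_inc = 18.3 W, P_del = (1 − |Γ|²)·P_inc = 19 W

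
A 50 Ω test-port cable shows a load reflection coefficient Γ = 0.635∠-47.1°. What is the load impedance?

Z_L = Z_0·(1 + Γ)/(1 − Γ) = 50·(1.43 − j0.465)/(0.568 + j0.465)

Z_L ≈ 55.4 − j86.3 Ω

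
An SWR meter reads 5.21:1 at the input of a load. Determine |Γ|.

|Γ| ≈ 0.678

|Γ| = (S − 1)/(S + 1) = (5.21 − 1)/(5.21 + 1) = 4.21/6.21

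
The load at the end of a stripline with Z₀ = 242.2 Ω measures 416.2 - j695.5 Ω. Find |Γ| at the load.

Γ = (Z_L − Z_0)/(Z_L + Z_0) = (174 − j695.5)/(658.4 − j695.5)
|Γ| = 717/958

|Γ| ≈ 0.749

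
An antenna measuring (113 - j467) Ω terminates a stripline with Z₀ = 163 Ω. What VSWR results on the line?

VSWR ≈ 13.9

Γ = (Z_L − Z_0)/(Z_L + Z_0) = (-50 − j467)/(276 − j467)
|Γ| = 470/542 = 0.866
VSWR = (1 + |Γ|)/(1 − |Γ|) = 1.87/0.134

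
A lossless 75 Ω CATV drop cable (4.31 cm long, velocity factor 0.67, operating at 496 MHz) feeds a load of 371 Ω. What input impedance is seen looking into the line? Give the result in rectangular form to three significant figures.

Z_in ≈ 37.1 − j85.5 Ω

λ = v/f = 0.67·c / 496 MHz = 0.405 m
βl = 2π·l/λ = 2π × 0.106 = 38.3°
tan(βl) = tan(38.3°) = 0.789
Z_in = Z_0·(Z_L + jZ_0·tanβl)/(Z_0 + jZ_L·tanβl)
     = 75·(371 + j59.2)/(75 + j293)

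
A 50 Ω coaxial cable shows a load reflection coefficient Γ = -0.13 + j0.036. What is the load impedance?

Z_L ≈ 38.4 + j2.82 Ω

Z_L = Z_0·(1 + Γ)/(1 − Γ) = 50·(0.87 + j0.036)/(1.13 − j0.036)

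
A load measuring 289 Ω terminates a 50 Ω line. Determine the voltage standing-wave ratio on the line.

Γ = (289 − 50)/(289 + 50) = 0.705
VSWR = (1 + 0.705)/(1 − 0.705)

VSWR ≈ 5.78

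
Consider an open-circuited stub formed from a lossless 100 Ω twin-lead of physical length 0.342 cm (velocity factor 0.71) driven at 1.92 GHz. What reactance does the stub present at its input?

λ = v/f = 0.71·c / 1.92 GHz = 0.111 m
βl = 2π·l/λ = 2π × 0.0308 = 11.1°
tan(βl) = 0.196
For an open-circuited stub, Z_in = −jZ_0·cot(βl) = −jZ_0/tan(βl)

X_in ≈ -510 Ω (capacitive)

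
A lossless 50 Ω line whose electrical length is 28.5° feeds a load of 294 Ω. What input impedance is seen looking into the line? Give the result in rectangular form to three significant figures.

Z_in ≈ 34 − j81.4 Ω

tan(βl) = tan(28.5°) = 0.543
Z_in = Z_0·(Z_L + jZ_0·tanβl)/(Z_0 + jZ_L·tanβl)
     = 50·(294 + j27.1)/(50 + j160)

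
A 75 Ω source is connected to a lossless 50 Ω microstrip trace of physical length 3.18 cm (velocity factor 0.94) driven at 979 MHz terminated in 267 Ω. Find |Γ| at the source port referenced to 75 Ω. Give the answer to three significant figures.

λ = v/f = 0.94·c / 979 MHz = 0.288 m
βl = 2π·l/λ = 2π × 0.11 = 39.7°
tan(βl) = 0.831
Z_in = Z_0·(Z_L + jZ_0·tanβl)/(Z_0 + jZ_L·tanβl) = 21.8 − j55.2 Ω
Γ_s = (Z_in − Z_s)/(Z_in + Z_s) = (-53.2 − j55.2)/(96.8 − j55.2), |Γ_s| = 0.688

|Γ| ≈ 0.688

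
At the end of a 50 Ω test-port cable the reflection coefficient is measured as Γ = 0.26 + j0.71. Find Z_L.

Z_L ≈ 20.4 + j67.5 Ω

Z_L = Z_0·(1 + Γ)/(1 − Γ) = 50·(1.26 + j0.71)/(0.74 − j0.71)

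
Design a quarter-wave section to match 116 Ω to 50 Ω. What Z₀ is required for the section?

Z_qwt ≈ 76.2 Ω

Z_qwt = √(Z_0·R_L) = √(50 × 116) = √5800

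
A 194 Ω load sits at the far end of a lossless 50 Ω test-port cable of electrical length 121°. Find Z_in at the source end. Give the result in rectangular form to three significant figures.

Z_in ≈ 17.1 + j27.4 Ω

tan(βl) = tan(121°) = -1.66
Z_in = Z_0·(Z_L + jZ_0·tanβl)/(Z_0 + jZ_L·tanβl)
     = 50·(194 − j83.2)/(50 − j323)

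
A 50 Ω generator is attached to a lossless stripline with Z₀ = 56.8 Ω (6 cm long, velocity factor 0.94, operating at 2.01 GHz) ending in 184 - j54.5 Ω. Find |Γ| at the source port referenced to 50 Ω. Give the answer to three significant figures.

|Γ| ≈ 0.594

λ = v/f = 0.94·c / 2.01 GHz = 0.14 m
βl = 2π·l/λ = 2π × 0.428 = 154°
tan(βl) = -0.489
Z_in = Z_0·(Z_L + jZ_0·tanβl)/(Z_0 + jZ_L·tanβl) = 81.8 + j88.8 Ω
Γ_s = (Z_in − Z_s)/(Z_in + Z_s) = (31.8 + j88.8)/(132 + j88.8), |Γ_s| = 0.594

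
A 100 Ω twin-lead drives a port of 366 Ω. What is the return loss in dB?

RL ≈ 4.87 dB

Γ = (366 − 100)/(366 + 100) = 0.571
RL = −20·log₁₀|Γ| = −20·log₁₀(0.571)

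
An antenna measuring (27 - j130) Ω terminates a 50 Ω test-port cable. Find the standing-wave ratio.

Γ = (Z_L − Z_0)/(Z_L + Z_0) = (-23 − j130)/(77 − j130)
|Γ| = 132/151 = 0.874
VSWR = (1 + |Γ|)/(1 − |Γ|) = 1.87/0.126

VSWR ≈ 14.8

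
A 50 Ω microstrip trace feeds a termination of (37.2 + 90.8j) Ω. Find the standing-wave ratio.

VSWR ≈ 6.36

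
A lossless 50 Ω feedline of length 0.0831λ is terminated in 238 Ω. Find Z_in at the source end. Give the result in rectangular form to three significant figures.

βl = 2π × 0.0831 = 29.9°
tan(βl) = tan(29.9°) = 0.575
Z_in = Z_0·(Z_L + jZ_0·tanβl)/(Z_0 + jZ_L·tanβl)
     = 50·(238 + j28.8)/(50 + j137)

Z_in ≈ 37.3 − j73.3 Ω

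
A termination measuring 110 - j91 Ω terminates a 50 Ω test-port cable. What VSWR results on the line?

VSWR ≈ 3.9

Γ = (Z_L − Z_0)/(Z_L + Z_0) = (60 − j91)/(160 − j91)
|Γ| = 109/184 = 0.592
VSWR = (1 + |Γ|)/(1 − |Γ|) = 1.59/0.408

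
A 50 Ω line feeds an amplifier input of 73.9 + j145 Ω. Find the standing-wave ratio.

VSWR ≈ 7.72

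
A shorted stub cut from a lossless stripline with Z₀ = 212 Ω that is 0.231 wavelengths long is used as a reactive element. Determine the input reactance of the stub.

βl = 2π × 0.231 = 83.2°
tan(βl) = 8.34
For a shorted stub, Z_in = jZ_0·tan(βl)

X_in ≈ 1770 Ω (inductive)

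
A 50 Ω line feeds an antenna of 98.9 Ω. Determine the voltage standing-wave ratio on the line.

VSWR ≈ 1.98

For a purely resistive load, VSWR = R_L/Z_0 or Z_0/R_L (whichever > 1) = 98.9/50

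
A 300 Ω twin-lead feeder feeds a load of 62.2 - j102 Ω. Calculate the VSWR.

VSWR ≈ 5.4

Γ = (Z_L − Z_0)/(Z_L + Z_0) = (-237.8 − j102)/(362.2 − j102)
|Γ| = 259/376 = 0.688
VSWR = (1 + |Γ|)/(1 − |Γ|) = 1.69/0.312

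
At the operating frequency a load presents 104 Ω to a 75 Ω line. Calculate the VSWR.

Γ = (104 − 75)/(104 + 75) = 0.162
VSWR = (1 + 0.162)/(1 − 0.162)

VSWR ≈ 1.39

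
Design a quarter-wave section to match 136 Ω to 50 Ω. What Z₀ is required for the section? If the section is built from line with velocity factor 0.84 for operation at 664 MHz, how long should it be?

Z_qwt ≈ 82.5 Ω; length ≈ 9.49 cm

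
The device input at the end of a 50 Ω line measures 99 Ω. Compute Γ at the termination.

Γ = 0.329

Γ = (Z_L − Z_0)/(Z_L + Z_0) = (99 − 50)/(99 + 50) = 49/149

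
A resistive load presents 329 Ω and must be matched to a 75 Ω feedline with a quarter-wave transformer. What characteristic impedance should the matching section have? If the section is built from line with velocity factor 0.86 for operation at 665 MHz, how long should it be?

Z_qwt ≈ 157 Ω; length ≈ 9.7 cm

Z_qwt = √(Z_0·R_L) = √(75 × 329) = √24680
λ = 0.86·c/f = 0.388 m, so l = λ/4 = 0.097 m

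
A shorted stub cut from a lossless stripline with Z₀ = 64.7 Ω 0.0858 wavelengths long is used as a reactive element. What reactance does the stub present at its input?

βl = 2π × 0.0858 = 30.9°
tan(βl) = 0.598
For a shorted stub, Z_in = jZ_0·tan(βl)

X_in ≈ 38.7 Ω (inductive)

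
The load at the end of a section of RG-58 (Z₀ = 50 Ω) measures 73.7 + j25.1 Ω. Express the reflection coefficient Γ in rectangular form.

Γ ≈ 0.224 + j0.158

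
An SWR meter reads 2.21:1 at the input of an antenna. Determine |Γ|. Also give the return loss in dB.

|Γ| = (S − 1)/(S + 1) = (2.21 − 1)/(2.21 + 1) = 1.21/3.21
RL = −20·log₁₀|Γ| = −20·log₁₀(0.377)

|Γ| ≈ 0.377; return loss ≈ 8.47 dB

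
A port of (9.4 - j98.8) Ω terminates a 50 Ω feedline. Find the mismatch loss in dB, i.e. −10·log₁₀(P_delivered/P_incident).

mismatch loss ≈ 8.49 dB

Γ = (-40.6 − j98.8)/(59.4 − j98.8), |Γ| = 0.927
|Γ|² = 0.859, so P_del/P_inc = 1 − |Γ|² = 0.141
ML = −10·log₁₀(1 − |Γ|²)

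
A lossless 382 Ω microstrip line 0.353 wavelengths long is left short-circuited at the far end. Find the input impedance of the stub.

βl = 2π × 0.353 = 127°
tan(βl) = -1.32
For a short-circuited stub, Z_in = jZ_0·tan(βl)

Z_in ≈ −j505 Ω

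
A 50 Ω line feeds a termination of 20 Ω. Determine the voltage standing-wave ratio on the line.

VSWR ≈ 2.5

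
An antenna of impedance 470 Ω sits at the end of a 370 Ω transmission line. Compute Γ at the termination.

Γ = 0.119

Γ = (Z_L − Z_0)/(Z_L + Z_0) = (470 − 370)/(470 + 370) = 100/840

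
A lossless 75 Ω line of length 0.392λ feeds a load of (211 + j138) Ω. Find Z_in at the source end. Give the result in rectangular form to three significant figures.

Z_in ≈ 30.8 + j59.3 Ω

βl = 2π × 0.392 = 141°
tan(βl) = tan(141°) = -0.806
Z_in = Z_0·(Z_L + jZ_0·tanβl)/(Z_0 + jZ_L·tanβl)
     = 75·(211 + j77.5)/(186 − j170)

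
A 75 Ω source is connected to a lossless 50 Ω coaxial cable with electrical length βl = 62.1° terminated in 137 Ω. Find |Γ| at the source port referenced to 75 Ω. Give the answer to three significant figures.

|Γ| ≈ 0.569

tan(βl) = 1.89
Z_in = Z_0·(Z_L + jZ_0·tanβl)/(Z_0 + jZ_L·tanβl) = 22.5 − j22.1 Ω
Γ_s = (Z_in − Z_s)/(Z_in + Z_s) = (-52.5 − j22.1)/(97.5 − j22.1), |Γ_s| = 0.569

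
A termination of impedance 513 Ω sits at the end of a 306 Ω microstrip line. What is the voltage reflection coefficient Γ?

Γ = (Z_L − Z_0)/(Z_L + Z_0) = (513 − 306)/(513 + 306) = 207/819

Γ = 0.253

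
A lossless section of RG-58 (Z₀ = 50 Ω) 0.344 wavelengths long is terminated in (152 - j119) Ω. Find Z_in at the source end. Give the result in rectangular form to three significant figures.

βl = 2π × 0.344 = 124°
tan(βl) = tan(124°) = -1.49
Z_in = Z_0·(Z_L + jZ_0·tanβl)/(Z_0 + jZ_L·tanβl)
     = 50·(152 − j194)/(-127 − j227)

Z_in ≈ 18.1 + j43.7 Ω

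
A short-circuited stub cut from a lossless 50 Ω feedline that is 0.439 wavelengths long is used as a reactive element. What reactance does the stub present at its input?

βl = 2π × 0.439 = 158°
tan(βl) = -0.403
For a short-circuited stub, Z_in = jZ_0·tan(βl)

X_in ≈ -20.2 Ω (capacitive)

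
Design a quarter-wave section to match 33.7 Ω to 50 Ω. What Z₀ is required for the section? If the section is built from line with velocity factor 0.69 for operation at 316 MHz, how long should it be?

Z_qwt ≈ 41 Ω; length ≈ 16.4 cm

Z_qwt = √(Z_0·R_L) = √(50 × 33.7) = √1685
λ = 0.69·c/f = 0.655 m, so l = λ/4 = 0.164 m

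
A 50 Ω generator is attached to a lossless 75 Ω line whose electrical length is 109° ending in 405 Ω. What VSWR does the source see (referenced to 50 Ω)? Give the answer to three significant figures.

tan(βl) = -2.9
Z_in = Z_0·(Z_L + jZ_0·tanβl)/(Z_0 + jZ_L·tanβl) = 15.5 + j24.8 Ω
Γ_s = (Z_in − Z_s)/(Z_in + Z_s) = (-34.5 + j24.8)/(65.5 + j24.8), |Γ_s| = 0.607
VSWR = (1 + |Γ_s|)/(1 − |Γ_s|)

VSWR ≈ 4.09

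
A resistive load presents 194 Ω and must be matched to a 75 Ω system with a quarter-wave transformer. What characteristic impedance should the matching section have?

Z_qwt ≈ 121 Ω

Z_qwt = √(Z_0·R_L) = √(75 × 194) = √14550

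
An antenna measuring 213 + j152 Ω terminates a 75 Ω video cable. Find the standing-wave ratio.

Γ = (Z_L − Z_0)/(Z_L + Z_0) = (138 + j152)/(288 + j152)
|Γ| = 205/326 = 0.63
VSWR = (1 + |Γ|)/(1 − |Γ|) = 1.63/0.37

VSWR ≈ 4.41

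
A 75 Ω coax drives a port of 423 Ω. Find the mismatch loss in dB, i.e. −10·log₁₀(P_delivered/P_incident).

Γ = (423 − 75)/(423 + 75) = 0.699
|Γ|² = 0.488, so P_del/P_inc = 1 − |Γ|² = 0.512
ML = −10·log₁₀(1 − |Γ|²)

mismatch loss ≈ 2.91 dB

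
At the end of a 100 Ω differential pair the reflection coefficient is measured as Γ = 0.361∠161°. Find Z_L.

Z_L = Z_0·(1 + Γ)/(1 − Γ) = 100·(0.659 + j0.118)/(1.34 − j0.118)

Z_L ≈ 48 + j13 Ω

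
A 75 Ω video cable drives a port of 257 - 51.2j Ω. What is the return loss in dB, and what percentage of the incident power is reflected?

Γ = (182 − j51.2)/(332 − j51.2), |Γ| = 0.563
RL = −20·log₁₀(0.563) = 4.99 dB
P_refl/P_inc = |Γ|² = 0.317

RL ≈ 4.99 dB; 31.7% of incident power reflected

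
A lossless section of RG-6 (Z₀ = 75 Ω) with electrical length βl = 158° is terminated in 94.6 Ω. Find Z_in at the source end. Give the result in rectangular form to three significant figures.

Z_in ≈ 87.4 + j14.2 Ω

tan(βl) = tan(158°) = -0.404
Z_in = Z_0·(Z_L + jZ_0·tanβl)/(Z_0 + jZ_L·tanβl)
     = 75·(94.6 − j30.3)/(75 − j38.2)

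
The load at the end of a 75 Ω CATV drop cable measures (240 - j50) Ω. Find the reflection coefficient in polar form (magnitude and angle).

Γ = (Z_L − Z_0)/(Z_L + Z_0) = (165 − j50)/(315 − j50)
|Γ| = 172/319 = 0.541

Γ ≈ 0.541 ∠ -7.84°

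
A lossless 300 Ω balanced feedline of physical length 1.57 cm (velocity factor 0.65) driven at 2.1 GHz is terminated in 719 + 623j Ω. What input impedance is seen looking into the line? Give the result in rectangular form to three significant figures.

λ = v/f = 0.65·c / 2.1 GHz = 0.0929 m
βl = 2π·l/λ = 2π × 0.169 = 60.9°
tan(βl) = tan(60.9°) = 1.79
Z_in = Z_0·(Z_L + jZ_0·tanβl)/(Z_0 + jZ_L·tanβl)
     = 300·(719 + j1160)/(-818 + j1290)

Z_in ≈ 117 − j241 Ω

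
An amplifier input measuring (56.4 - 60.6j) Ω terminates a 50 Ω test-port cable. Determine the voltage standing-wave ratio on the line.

VSWR ≈ 2.98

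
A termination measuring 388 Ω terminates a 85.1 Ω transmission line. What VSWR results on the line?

For a purely resistive load, VSWR = R_L/Z_0 or Z_0/R_L (whichever > 1) = 388/85.1

VSWR ≈ 4.56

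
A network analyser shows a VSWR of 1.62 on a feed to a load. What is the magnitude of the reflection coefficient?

|Γ| ≈ 0.237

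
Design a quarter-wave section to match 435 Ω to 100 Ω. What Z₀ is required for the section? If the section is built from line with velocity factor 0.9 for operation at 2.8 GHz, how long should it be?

Z_qwt ≈ 209 Ω; length ≈ 2.41 cm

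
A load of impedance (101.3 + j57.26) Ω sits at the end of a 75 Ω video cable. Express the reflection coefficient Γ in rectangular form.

Γ ≈ 0.23 + j0.25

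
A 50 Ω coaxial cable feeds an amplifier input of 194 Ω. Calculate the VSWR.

Γ = (194 − 50)/(194 + 50) = 0.59
VSWR = (1 + 0.59)/(1 − 0.59)

VSWR ≈ 3.88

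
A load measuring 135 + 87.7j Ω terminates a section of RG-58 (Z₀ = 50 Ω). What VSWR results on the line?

Γ = (Z_L − Z_0)/(Z_L + Z_0) = (85 + j87.7)/(185 + j87.7)
|Γ| = 122/205 = 0.597
VSWR = (1 + |Γ|)/(1 − |Γ|) = 1.6/0.403

VSWR ≈ 3.96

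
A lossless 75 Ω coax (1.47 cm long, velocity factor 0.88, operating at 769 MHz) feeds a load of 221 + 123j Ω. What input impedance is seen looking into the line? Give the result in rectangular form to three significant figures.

λ = v/f = 0.88·c / 769 MHz = 0.343 m
βl = 2π·l/λ = 2π × 0.0428 = 15.4°
tan(βl) = tan(15.4°) = 0.276
Z_in = Z_0·(Z_L + jZ_0·tanβl)/(Z_0 + jZ_L·tanβl)
     = 75·(221 + j144)/(41.1 + j60.9)

Z_in ≈ 248 − j105 Ω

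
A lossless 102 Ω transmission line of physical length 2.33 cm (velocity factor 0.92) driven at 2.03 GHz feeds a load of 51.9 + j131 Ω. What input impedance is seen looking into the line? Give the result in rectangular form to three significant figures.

λ = v/f = 0.92·c / 2.03 GHz = 0.136 m
βl = 2π·l/λ = 2π × 0.171 = 61.7°
tan(βl) = tan(61.7°) = 1.86
Z_in = Z_0·(Z_L + jZ_0·tanβl)/(Z_0 + jZ_L·tanβl)
     = 102·(51.9 + j320)/(-141 + j96.4)

Z_in ≈ 82.1 − j175 Ω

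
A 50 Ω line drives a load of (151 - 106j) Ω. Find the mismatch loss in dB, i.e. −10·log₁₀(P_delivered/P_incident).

Γ = (101 − j106)/(201 − j106), |Γ| = 0.644
|Γ|² = 0.415, so P_del/P_inc = 1 − |Γ|² = 0.585
ML = −10·log₁₀(1 − |Γ|²)

mismatch loss ≈ 2.33 dB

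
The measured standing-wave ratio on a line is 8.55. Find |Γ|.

|Γ| ≈ 0.791

|Γ| = (S − 1)/(S + 1) = (8.55 − 1)/(8.55 + 1) = 7.55/9.55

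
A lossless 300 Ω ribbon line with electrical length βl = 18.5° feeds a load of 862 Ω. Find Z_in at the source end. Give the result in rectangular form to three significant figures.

tan(βl) = tan(18.5°) = 0.335
Z_in = Z_0·(Z_L + jZ_0·tanβl)/(Z_0 + jZ_L·tanβl)
     = 300·(862 + j100)/(300 + j288)

Z_in ≈ 498 − j379 Ω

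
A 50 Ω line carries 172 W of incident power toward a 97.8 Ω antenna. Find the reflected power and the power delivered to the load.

Γ = (97.8 − 50)/(97.8 + 50) = 0.323
|Γ|² = 0.105
P_refl = |Γ|²·P_inc = 18 W, P_del = (1 − |Γ|²)·P_inc = 154 W

P_reflected ≈ 18 W; P_delivered ≈ 154 W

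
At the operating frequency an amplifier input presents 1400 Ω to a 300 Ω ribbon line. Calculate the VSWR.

VSWR ≈ 4.67

Γ = (1400 − 300)/(1400 + 300) = 0.647
VSWR = (1 + 0.647)/(1 − 0.647)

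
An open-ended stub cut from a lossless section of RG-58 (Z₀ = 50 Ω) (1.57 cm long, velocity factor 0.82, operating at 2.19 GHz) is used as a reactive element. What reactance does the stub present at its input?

X_in ≈ -41.5 Ω (capacitive)

λ = v/f = 0.82·c / 2.19 GHz = 0.112 m
βl = 2π·l/λ = 2π × 0.14 = 50.3°
tan(βl) = 1.21
For an open-ended stub, Z_in = −jZ_0·cot(βl) = −jZ_0/tan(βl)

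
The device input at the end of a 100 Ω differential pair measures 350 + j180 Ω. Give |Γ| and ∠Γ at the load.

Γ = (Z_L − Z_0)/(Z_L + Z_0) = (250 + j180)/(450 + j180)
|Γ| = 308/485 = 0.636

Γ ≈ 0.636 ∠ 14°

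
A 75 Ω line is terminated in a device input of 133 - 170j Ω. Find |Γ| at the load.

|Γ| ≈ 0.669

Γ = (Z_L − Z_0)/(Z_L + Z_0) = (58 − j170)/(208 − j170)
|Γ| = 180/269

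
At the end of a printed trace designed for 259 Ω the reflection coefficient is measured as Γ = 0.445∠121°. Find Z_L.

Z_L = Z_0·(1 + Γ)/(1 − Γ) = 259·(0.771 + j0.381)/(1.23 − j0.381)

Z_L ≈ 125 + j119 Ω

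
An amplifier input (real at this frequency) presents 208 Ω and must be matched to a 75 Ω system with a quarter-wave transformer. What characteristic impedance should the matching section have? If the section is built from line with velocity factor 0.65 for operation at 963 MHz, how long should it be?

Z_qwt = √(Z_0·R_L) = √(75 × 208) = √15600
λ = 0.65·c/f = 0.202 m, so l = λ/4 = 0.0506 m

Z_qwt ≈ 125 Ω; length ≈ 5.06 cm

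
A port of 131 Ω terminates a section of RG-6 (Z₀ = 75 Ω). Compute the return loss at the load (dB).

RL ≈ 11.3 dB

Γ = (131 − 75)/(131 + 75) = 0.272
RL = −20·log₁₀|Γ| = −20·log₁₀(0.272)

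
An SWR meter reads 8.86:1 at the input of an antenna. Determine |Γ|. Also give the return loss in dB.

|Γ| ≈ 0.797; return loss ≈ 1.97 dB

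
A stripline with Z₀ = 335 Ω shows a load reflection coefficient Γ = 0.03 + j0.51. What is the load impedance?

Z_L ≈ 206 + j285 Ω

Z_L = Z_0·(1 + Γ)/(1 − Γ) = 335·(1.03 + j0.51)/(0.97 − j0.51)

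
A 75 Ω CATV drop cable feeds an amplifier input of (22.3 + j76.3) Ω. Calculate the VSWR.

Γ = (Z_L − Z_0)/(Z_L + Z_0) = (-52.7 + j76.3)/(97.3 + j76.3)
|Γ| = 92.7/124 = 0.75
VSWR = (1 + |Γ|)/(1 − |Γ|) = 1.75/0.25

VSWR ≈ 7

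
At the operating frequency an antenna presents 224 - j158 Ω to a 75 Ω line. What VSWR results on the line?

Γ = (Z_L − Z_0)/(Z_L + Z_0) = (149 − j158)/(299 − j158)
|Γ| = 217/338 = 0.642
VSWR = (1 + |Γ|)/(1 − |Γ|) = 1.64/0.358

VSWR ≈ 4.59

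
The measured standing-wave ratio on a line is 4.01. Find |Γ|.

|Γ| ≈ 0.601

|Γ| = (S − 1)/(S + 1) = (4.01 − 1)/(4.01 + 1) = 3.01/5.01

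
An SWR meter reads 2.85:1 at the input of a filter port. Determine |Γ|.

|Γ| = (S − 1)/(S + 1) = (2.85 − 1)/(2.85 + 1) = 1.85/3.85

|Γ| ≈ 0.481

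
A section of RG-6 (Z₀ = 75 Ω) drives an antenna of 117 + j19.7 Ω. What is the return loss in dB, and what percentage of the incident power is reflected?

RL ≈ 12.4 dB; 5.78% of incident power reflected

Γ = (42 + j19.7)/(192 + j19.7), |Γ| = 0.24
RL = −20·log₁₀(0.24) = 12.4 dB
P_refl/P_inc = |Γ|² = 0.0578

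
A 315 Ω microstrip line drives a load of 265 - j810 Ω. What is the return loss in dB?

Γ = (-50 − j810)/(580 − j810), |Γ| = 0.815
RL = −20·log₁₀|Γ| = −20·log₁₀(0.815)

RL ≈ 1.78 dB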